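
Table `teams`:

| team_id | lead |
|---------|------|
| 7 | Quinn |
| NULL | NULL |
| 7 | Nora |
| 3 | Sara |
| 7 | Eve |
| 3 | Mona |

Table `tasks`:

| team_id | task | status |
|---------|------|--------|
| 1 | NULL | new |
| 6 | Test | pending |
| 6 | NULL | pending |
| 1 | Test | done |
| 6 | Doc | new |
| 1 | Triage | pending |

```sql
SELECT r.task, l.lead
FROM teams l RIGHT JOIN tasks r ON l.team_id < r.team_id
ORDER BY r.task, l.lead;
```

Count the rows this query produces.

RIGHT JOIN keeps every row from `tasks`; unmatched rows get NULL for `teams`'s columns.
Matching on l.team_id < r.team_id. A NULL in a compared column never satisfies the condition.
Matched pairs: 6; unmatched r rows kept: 3.
Total: 6 matched + 3 padded = 9 rows.

9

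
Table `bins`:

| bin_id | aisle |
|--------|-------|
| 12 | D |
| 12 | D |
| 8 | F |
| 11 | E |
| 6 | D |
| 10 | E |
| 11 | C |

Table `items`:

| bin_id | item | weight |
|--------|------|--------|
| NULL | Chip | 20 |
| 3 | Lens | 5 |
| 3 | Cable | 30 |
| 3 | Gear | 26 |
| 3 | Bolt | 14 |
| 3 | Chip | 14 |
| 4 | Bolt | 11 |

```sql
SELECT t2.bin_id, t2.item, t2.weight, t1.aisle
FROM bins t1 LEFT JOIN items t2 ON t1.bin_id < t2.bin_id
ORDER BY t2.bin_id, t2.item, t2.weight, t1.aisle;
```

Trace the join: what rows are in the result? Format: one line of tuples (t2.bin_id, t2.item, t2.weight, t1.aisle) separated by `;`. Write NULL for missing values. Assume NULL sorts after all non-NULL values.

(NULL, NULL, NULL, C); (NULL, NULL, NULL, D); (NULL, NULL, NULL, D); (NULL, NULL, NULL, D); (NULL, NULL, NULL, E); (NULL, NULL, NULL, E); (NULL, NULL, NULL, F)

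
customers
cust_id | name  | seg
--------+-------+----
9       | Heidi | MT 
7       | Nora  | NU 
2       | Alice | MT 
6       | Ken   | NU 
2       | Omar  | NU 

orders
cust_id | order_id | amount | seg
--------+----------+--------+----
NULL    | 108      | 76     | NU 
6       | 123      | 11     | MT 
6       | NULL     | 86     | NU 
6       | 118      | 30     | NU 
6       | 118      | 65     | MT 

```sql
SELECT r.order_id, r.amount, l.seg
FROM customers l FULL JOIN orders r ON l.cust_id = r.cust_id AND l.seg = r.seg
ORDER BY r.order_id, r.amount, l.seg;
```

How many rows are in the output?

9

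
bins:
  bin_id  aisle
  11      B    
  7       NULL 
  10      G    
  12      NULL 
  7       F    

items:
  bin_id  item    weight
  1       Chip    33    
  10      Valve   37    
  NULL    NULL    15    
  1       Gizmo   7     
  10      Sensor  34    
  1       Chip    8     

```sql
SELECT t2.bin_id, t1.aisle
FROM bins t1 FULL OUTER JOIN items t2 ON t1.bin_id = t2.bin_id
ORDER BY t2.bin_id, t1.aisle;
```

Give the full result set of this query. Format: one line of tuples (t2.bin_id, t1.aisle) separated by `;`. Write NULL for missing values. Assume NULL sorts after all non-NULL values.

FULL OUTER JOIN keeps every row from both sides; unmatched rows get NULL for the other side's columns.
Matching on t1.bin_id = t2.bin_id. A NULL in a compared column never satisfies the condition.
- t1[0] bin_id=11 → no match; kept with NULLs on the t2 side.
- t1[1] bin_id=7 → no match; kept with NULLs on the t2 side.
- t1[2] bin_id=10 → 2 match(es) in t2 → 2 row(s).
- t1[3] bin_id=12 → no match; kept with NULLs on the t2 side.
- t1[4] bin_id=7 → no match; kept with NULLs on the t2 side.
- 4 t2 row(s) had no t1 match → kept, t1 columns NULL.
After projecting and ordering:
t2.bin_id | t1.aisle
1 | NULL
1 | NULL
1 | NULL
10 | G
10 | G
NULL | B
NULL | F
NULL | NULL
NULL | NULL
NULL | NULL

(1, NULL); (1, NULL); (1, NULL); (10, G); (10, G); (NULL, B); (NULL, F); (NULL, NULL); (NULL, NULL); (NULL, NULL)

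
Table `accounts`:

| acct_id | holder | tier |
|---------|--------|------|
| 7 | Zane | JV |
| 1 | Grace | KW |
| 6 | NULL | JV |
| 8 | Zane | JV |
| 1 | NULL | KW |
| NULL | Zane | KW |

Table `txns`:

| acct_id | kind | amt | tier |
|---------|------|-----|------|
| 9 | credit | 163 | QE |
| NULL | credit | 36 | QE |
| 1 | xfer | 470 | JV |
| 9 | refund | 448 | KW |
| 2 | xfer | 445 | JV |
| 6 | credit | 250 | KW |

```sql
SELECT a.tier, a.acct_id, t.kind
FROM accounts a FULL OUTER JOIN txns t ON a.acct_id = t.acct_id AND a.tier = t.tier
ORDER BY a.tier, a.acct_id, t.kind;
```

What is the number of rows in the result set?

FULL OUTER JOIN keeps every row from both sides; unmatched rows get NULL for the other side's columns.
Matching on a.acct_id = t.acct_id AND a.tier = t.tier. A NULL in a compared column never satisfies the condition.
- a row (acct_id=7, tier=JV): no match → kept, t columns NULL.
- a row (acct_id=1, tier=KW): no match → kept, t columns NULL.
- a row (acct_id=6, tier=JV): no match → kept, t columns NULL.
- a row (acct_id=8, tier=JV): no match → kept, t columns NULL.
- a row (acct_id=1, tier=KW): no match → kept, t columns NULL.
- a row (acct_id=NULL, tier=KW): no match → kept, t columns NULL.
- plus 6 unmatched t row(s), each kept with NULL a columns.
Total: 0 matched + 12 padded = 12 rows.

12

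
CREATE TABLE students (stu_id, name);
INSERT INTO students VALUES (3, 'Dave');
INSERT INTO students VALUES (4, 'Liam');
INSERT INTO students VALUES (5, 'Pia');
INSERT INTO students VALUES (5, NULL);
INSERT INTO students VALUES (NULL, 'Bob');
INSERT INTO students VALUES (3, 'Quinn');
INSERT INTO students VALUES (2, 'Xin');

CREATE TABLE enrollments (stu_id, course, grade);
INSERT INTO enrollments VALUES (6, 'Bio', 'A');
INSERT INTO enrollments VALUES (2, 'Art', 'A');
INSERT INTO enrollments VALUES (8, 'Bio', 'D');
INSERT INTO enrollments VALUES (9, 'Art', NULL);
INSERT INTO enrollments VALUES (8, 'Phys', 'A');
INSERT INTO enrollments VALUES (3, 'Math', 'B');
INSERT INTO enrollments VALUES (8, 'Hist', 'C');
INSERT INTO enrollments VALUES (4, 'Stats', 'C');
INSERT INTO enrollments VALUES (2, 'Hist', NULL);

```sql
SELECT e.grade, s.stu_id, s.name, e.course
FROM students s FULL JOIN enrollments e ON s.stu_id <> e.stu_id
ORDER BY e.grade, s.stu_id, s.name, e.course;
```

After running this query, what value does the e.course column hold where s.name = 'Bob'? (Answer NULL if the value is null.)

NULL

FULL OUTER JOIN keeps every row from both sides; unmatched rows get NULL for the other side's columns.
Matching on s.stu_id <> e.stu_id. A NULL in a compared column never satisfies the condition.
- s[0] stu_id=3 → 8 match(es) in e → 8 row(s).
- s[1] stu_id=4 → 8 match(es) in e → 8 row(s).
- s[2] stu_id=5 → 9 match(es) in e → 9 row(s).
- s[3] stu_id=5 → 9 match(es) in e → 9 row(s).
- s[4] stu_id=NULL → no match; kept with NULLs on the e side.
- s[5] stu_id=3 → 8 match(es) in e → 8 row(s).
- s[6] stu_id=2 → 7 match(es) in e → 7 row(s).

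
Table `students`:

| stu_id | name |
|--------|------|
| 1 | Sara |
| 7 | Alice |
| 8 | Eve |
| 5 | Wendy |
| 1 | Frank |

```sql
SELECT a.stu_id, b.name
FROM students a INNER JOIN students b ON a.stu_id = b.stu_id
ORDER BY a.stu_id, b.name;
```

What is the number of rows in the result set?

INNER JOIN keeps only pairs where the ON condition holds.
Matching on a.stu_id = b.stu_id.
Matched pairs: 7.
Total: 7 rows.

7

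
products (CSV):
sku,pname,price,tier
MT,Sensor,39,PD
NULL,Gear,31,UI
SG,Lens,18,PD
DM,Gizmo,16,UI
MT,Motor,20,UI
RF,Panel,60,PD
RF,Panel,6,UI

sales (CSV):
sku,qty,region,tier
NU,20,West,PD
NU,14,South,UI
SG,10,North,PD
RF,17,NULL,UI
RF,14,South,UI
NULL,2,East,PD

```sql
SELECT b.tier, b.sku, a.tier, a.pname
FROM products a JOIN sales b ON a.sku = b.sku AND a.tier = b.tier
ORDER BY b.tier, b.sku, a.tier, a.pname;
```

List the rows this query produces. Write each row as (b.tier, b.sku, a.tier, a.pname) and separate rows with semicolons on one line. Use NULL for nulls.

INNER JOIN keeps only pairs where the ON condition holds.
Matching on a.sku = b.sku AND a.tier = b.tier. A NULL in a compared column never satisfies the condition.
- a (sku=MT, tier=PD) has no partner → excluded.
- a (sku=NULL, tier=UI) has no partner → excluded.
- a (sku=SG, tier=PD) pairs with 1 row(s) of b.
- a (sku=DM, tier=UI) has no partner → excluded.
- a (sku=MT, tier=UI) has no partner → excluded.
- a (sku=RF, tier=PD) has no partner → excluded.
- a (sku=RF, tier=UI) pairs with 2 row(s) of b.
After projecting and ordering:
b.tier | b.sku | a.tier | a.pname
PD | SG | PD | Lens
UI | RF | UI | Panel
UI | RF | UI | Panel

(PD, SG, PD, Lens); (UI, RF, UI, Panel); (UI, RF, UI, Panel)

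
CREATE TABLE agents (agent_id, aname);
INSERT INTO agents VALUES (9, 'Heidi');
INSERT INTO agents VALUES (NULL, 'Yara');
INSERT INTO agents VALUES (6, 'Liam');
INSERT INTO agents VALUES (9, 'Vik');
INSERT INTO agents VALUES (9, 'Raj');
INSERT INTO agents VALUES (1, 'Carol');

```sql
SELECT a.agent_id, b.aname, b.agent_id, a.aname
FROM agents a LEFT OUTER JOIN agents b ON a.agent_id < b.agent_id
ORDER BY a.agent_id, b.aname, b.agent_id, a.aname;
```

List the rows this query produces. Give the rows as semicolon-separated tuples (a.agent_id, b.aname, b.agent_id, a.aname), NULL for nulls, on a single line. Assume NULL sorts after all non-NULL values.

(1, Heidi, 9, Carol); (1, Liam, 6, Carol); (1, Raj, 9, Carol); (1, Vik, 9, Carol); (6, Heidi, 9, Liam); (6, Raj, 9, Liam); (6, Vik, 9, Liam); (9, NULL, NULL, Heidi); (9, NULL, NULL, Raj); (9, NULL, NULL, Vik); (NULL, NULL, NULL, Yara)

LEFT JOIN keeps every row from `agents a`; unmatched rows get NULL for `agents b`'s columns.
Matching on a.agent_id < b.agent_id. A NULL in a compared column never satisfies the condition.
- agent_id=9: no b row matches, row kept with b columns NULL.
- agent_id=NULL: no b row matches, row kept with b columns NULL.
- agent_id=6: 3 matching b row(s), so 3 row(s) emitted.
- agent_id=9: no b row matches, row kept with b columns NULL.
- agent_id=9: no b row matches, row kept with b columns NULL.
- agent_id=1: 4 matching b row(s), so 4 row(s) emitted.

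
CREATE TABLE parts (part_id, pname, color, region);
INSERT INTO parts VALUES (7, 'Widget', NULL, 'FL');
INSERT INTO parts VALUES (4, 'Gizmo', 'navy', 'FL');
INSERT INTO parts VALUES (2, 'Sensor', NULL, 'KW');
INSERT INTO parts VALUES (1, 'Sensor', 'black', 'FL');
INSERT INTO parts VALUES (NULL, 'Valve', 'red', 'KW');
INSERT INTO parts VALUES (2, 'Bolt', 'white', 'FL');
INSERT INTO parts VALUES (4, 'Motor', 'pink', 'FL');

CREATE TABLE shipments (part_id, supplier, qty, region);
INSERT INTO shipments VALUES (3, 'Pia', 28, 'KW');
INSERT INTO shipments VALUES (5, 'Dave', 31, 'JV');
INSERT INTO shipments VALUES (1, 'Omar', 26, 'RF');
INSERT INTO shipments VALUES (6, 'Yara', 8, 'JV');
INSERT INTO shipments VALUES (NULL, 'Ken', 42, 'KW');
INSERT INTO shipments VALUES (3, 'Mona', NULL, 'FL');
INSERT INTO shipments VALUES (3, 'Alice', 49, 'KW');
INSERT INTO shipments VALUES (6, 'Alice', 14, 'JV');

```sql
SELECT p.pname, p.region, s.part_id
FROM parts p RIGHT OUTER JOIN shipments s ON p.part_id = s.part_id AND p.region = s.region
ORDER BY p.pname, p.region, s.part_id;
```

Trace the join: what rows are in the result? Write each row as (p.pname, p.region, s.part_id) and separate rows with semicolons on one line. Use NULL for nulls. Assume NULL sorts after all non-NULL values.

RIGHT JOIN keeps every row from `shipments`; unmatched rows get NULL for `parts`'s columns.
Matching on p.part_id = s.part_id AND p.region = s.region. A NULL in a compared column never satisfies the condition.
- p row (part_id=7, region=FL): no match.
- p row (part_id=4, region=FL): no match.
- p row (part_id=2, region=KW): no match.
- p row (part_id=1, region=FL): no match.
- p row (part_id=NULL, region=KW): no match.
- p row (part_id=2, region=FL): no match.
- p row (part_id=4, region=FL): no match.
- 8 row(s) from s found no p partner → padded with NULL.
After projecting and ordering:
p.pname | p.region | s.part_id
NULL | NULL | 1
NULL | NULL | 3
NULL | NULL | 3
NULL | NULL | 3
NULL | NULL | 5
NULL | NULL | 6
NULL | NULL | 6
NULL | NULL | NULL

(NULL, NULL, 1); (NULL, NULL, 3); (NULL, NULL, 3); (NULL, NULL, 3); (NULL, NULL, 5); (NULL, NULL, 6); (NULL, NULL, 6); (NULL, NULL, NULL)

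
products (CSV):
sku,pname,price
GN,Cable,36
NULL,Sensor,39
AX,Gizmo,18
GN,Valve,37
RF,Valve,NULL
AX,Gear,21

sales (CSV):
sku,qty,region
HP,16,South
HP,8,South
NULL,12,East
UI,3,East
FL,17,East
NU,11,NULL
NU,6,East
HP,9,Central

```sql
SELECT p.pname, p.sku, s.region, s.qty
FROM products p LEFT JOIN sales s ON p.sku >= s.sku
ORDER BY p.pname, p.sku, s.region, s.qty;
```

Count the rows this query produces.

11

LEFT JOIN keeps every row from `products`; unmatched rows get NULL for `sales`'s columns.
Matching on p.sku >= s.sku. A NULL in a compared column never satisfies the condition.
- p row (sku=GN): matches 1 s row(s) → 1 output row(s).
- p row (sku=NULL): no match → kept, s columns NULL.
- p row (sku=AX): no match → kept, s columns NULL.
- p row (sku=GN): matches 1 s row(s) → 1 output row(s).
- p row (sku=RF): matches 6 s row(s) → 6 output row(s).
- p row (sku=AX): no match → kept, s columns NULL.
Total: 8 matched + 3 padded = 11 rows.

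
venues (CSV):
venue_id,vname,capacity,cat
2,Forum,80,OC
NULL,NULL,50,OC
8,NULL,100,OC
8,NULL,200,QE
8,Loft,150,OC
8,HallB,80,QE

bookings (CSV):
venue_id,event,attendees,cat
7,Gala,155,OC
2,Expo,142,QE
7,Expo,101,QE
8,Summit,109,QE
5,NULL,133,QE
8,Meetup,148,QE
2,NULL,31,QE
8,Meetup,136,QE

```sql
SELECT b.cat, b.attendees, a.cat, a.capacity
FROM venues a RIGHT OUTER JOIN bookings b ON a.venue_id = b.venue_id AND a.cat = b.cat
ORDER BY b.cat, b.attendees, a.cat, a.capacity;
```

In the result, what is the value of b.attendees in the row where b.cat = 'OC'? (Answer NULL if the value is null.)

155

RIGHT JOIN keeps every row from `bookings`; unmatched rows get NULL for `venues`'s columns.
Matching on a.venue_id = b.venue_id AND a.cat = b.cat. A NULL in a compared column never satisfies the condition.
- a row (venue_id=2, cat=OC): no match.
- a row (venue_id=NULL, cat=OC): no match.
- a row (venue_id=8, cat=OC): no match.
- a row (venue_id=8, cat=QE): matches 3 b row(s) → 3 output row(s).
- a row (venue_id=8, cat=OC): no match.
- a row (venue_id=8, cat=QE): matches 3 b row(s) → 3 output row(s).
- 5 row(s) from b found no a partner → padded with NULL.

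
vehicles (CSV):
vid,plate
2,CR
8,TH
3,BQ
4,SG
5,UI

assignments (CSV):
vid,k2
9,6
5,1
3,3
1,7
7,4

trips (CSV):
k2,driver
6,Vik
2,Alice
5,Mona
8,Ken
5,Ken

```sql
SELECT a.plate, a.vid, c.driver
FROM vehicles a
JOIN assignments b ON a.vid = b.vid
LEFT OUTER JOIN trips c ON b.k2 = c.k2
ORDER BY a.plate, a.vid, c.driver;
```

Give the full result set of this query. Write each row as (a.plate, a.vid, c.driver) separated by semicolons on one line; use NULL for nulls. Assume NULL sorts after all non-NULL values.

Step 1 — a INNER JOIN b on vid → 2 row(s).
Then LEFT JOIN `trips c` on k2: each of those 2 rows is kept; rows whose b.k2 has no match in c get NULL for c's columns.

(BQ, 3, NULL); (UI, 5, NULL)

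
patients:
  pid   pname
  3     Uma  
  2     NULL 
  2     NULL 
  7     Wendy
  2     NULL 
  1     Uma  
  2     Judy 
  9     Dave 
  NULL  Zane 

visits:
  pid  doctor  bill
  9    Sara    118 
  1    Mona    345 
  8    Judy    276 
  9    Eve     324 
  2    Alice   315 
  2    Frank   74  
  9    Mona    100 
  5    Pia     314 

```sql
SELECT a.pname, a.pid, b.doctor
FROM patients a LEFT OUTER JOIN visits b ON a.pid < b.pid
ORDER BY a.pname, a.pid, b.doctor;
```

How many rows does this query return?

LEFT JOIN keeps every row from `patients`; unmatched rows get NULL for `visits`'s columns.
Matching on a.pid < b.pid. A NULL in a compared column never satisfies the condition.
Matched pairs: 36; unmatched a rows kept: 2.
Total: 36 matched + 2 padded = 38 rows.

38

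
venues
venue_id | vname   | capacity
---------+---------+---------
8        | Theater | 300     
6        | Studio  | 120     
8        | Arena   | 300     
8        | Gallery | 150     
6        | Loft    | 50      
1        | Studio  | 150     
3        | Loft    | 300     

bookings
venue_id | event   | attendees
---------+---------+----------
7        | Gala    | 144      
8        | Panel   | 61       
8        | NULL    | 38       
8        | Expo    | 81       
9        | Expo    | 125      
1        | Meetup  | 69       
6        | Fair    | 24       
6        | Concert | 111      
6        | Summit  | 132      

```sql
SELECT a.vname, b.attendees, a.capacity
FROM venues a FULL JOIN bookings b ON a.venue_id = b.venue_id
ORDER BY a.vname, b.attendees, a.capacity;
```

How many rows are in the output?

19

FULL OUTER JOIN keeps every row from both sides; unmatched rows get NULL for the other side's columns.
Matching on a.venue_id = b.venue_id.
Matched pairs: 16; unmatched a rows kept: 1; unmatched b rows kept: 2.
Total: 16 matched + 3 padded = 19 rows.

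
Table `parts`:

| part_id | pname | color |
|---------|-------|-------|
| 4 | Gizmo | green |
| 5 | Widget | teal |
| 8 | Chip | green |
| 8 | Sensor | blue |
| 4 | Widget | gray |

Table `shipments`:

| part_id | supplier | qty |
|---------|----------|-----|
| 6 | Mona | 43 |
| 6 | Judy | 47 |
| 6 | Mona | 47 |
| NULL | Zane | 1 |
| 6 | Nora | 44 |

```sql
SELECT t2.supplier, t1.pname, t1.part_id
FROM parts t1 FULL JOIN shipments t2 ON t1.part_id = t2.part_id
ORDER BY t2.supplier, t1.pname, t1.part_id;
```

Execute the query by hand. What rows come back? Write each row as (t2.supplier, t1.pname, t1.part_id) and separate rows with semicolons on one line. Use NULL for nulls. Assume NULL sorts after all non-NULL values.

FULL OUTER JOIN keeps every row from both sides; unmatched rows get NULL for the other side's columns.
Matching on t1.part_id = t2.part_id. A NULL in a compared column never satisfies the condition.
- t1 row (part_id=4): no match → kept, t2 columns NULL.
- t1 row (part_id=5): no match → kept, t2 columns NULL.
- t1 row (part_id=8): no match → kept, t2 columns NULL.
- t1 row (part_id=8): no match → kept, t2 columns NULL.
- t1 row (part_id=4): no match → kept, t2 columns NULL.
- 5 t2 row(s) had no t1 match → kept, t1 columns NULL.
After projecting and ordering:
t2.supplier | t1.pname | t1.part_id
Judy | NULL | NULL
Mona | NULL | NULL
Mona | NULL | NULL
Nora | NULL | NULL
Zane | NULL | NULL
NULL | Chip | 8
NULL | Gizmo | 4
NULL | Sensor | 8
NULL | Widget | 4
NULL | Widget | 5

(Judy, NULL, NULL); (Mona, NULL, NULL); (Mona, NULL, NULL); (Nora, NULL, NULL); (Zane, NULL, NULL); (NULL, Chip, 8); (NULL, Gizmo, 4); (NULL, Sensor, 8); (NULL, Widget, 4); (NULL, Widget, 5)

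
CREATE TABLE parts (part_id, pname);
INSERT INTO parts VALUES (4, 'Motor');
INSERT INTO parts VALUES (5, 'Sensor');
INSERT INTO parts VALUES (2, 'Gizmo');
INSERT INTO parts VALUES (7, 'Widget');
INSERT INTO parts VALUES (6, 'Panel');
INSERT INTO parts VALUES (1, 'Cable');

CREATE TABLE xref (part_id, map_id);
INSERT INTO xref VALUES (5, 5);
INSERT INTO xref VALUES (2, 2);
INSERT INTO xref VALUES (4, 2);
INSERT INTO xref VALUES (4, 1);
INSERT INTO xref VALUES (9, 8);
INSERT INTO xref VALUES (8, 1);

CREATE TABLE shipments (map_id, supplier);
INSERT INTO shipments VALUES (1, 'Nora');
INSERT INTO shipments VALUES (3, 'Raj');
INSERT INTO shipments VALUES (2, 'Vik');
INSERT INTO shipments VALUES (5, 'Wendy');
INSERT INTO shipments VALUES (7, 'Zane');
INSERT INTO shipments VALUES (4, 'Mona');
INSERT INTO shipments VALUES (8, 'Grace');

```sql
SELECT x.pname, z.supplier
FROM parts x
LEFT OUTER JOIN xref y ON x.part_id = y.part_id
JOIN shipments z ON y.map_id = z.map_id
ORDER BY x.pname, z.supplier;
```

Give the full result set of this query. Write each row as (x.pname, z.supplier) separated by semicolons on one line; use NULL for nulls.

(Gizmo, Vik); (Motor, Nora); (Motor, Vik); (Sensor, Wendy)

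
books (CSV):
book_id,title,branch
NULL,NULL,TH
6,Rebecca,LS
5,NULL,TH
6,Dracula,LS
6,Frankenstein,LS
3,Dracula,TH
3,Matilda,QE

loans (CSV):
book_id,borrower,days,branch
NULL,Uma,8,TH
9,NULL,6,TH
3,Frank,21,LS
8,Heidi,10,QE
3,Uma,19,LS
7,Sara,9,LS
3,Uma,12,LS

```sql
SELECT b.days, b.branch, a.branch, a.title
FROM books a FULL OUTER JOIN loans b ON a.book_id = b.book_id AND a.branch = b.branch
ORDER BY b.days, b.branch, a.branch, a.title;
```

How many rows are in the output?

14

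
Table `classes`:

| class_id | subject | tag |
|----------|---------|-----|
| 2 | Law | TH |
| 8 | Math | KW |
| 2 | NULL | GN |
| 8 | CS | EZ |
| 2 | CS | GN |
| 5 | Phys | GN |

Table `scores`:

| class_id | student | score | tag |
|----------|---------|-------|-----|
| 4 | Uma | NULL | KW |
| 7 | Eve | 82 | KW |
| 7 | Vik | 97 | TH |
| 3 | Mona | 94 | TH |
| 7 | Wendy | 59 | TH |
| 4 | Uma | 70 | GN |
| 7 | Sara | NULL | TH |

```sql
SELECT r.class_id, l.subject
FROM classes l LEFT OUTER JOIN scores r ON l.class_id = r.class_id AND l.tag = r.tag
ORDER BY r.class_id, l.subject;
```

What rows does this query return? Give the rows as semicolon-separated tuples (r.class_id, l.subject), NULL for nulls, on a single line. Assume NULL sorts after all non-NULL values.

(NULL, CS); (NULL, CS); (NULL, Law); (NULL, Math); (NULL, Phys); (NULL, NULL)

LEFT JOIN keeps every row from `classes`; unmatched rows get NULL for `scores`'s columns.
Matching on l.class_id = r.class_id AND l.tag = r.tag.
Matched pairs: 0; unmatched l rows kept: 6.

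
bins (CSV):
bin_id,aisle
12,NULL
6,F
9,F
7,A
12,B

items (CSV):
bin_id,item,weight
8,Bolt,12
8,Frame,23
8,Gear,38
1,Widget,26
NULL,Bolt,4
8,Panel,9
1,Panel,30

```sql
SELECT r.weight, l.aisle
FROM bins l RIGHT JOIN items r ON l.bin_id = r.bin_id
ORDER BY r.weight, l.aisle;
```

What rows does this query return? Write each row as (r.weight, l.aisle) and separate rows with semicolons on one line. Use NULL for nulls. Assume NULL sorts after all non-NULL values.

RIGHT JOIN keeps every row from `items`; unmatched rows get NULL for `bins`'s columns.
Matching on l.bin_id = r.bin_id. A NULL in a compared column never satisfies the condition.
- bin_id=12: no matching r row.
- bin_id=6: no matching r row.
- bin_id=9: no matching r row.
- bin_id=7: no matching r row.
- bin_id=12: no matching r row.
- 7 r row(s) had no l match → kept, l columns NULL.
After projecting and ordering:
r.weight | l.aisle
4 | NULL
9 | NULL
12 | NULL
23 | NULL
26 | NULL
30 | NULL
38 | NULL

(4, NULL); (9, NULL); (12, NULL); (23, NULL); (26, NULL); (30, NULL); (38, NULL)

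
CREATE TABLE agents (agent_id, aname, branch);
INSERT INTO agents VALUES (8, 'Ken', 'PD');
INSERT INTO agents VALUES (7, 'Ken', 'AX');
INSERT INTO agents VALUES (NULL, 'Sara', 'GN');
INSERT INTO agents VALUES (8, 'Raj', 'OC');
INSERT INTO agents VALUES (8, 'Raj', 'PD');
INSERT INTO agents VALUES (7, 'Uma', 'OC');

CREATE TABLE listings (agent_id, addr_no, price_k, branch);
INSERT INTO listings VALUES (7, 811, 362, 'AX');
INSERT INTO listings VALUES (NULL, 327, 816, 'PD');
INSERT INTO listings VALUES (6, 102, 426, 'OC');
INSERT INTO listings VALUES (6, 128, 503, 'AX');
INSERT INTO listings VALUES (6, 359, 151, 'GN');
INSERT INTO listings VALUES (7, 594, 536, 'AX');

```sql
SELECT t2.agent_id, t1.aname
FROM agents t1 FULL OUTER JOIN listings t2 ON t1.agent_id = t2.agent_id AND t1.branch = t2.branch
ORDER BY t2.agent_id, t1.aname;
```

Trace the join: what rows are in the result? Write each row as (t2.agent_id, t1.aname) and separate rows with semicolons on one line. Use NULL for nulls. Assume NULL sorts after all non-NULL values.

(6, NULL); (6, NULL); (6, NULL); (7, Ken); (7, Ken); (NULL, Ken); (NULL, Raj); (NULL, Raj); (NULL, Sara); (NULL, Uma); (NULL, NULL)

FULL OUTER JOIN keeps every row from both sides; unmatched rows get NULL for the other side's columns.
Matching on t1.agent_id = t2.agent_id AND t1.branch = t2.branch. A NULL in a compared column never satisfies the condition.
- t1 row (agent_id=8, branch=PD): no match → kept, t2 columns NULL.
- t1 row (agent_id=7, branch=AX): matches 2 t2 row(s) → 2 output row(s).
- t1 row (agent_id=NULL, branch=GN): no match → kept, t2 columns NULL.
- t1 row (agent_id=8, branch=OC): no match → kept, t2 columns NULL.
- t1 row (agent_id=8, branch=PD): no match → kept, t2 columns NULL.
- t1 row (agent_id=7, branch=OC): no match → kept, t2 columns NULL.
- 4 t2 row(s) had no t1 match → kept, t1 columns NULL.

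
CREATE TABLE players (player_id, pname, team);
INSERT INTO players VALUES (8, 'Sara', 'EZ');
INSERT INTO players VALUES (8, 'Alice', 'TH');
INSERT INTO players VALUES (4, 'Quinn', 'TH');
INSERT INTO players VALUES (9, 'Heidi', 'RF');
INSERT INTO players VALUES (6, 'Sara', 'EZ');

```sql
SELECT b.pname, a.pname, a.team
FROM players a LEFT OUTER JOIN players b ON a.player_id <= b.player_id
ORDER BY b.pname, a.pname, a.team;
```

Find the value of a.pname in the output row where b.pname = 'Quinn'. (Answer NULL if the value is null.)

LEFT JOIN keeps every row from `players a`; unmatched rows get NULL for `players b`'s columns.
Matching on a.player_id <= b.player_id.
- a row (player_id=8): matches 3 b row(s) → 3 output row(s).
- a row (player_id=8): matches 3 b row(s) → 3 output row(s).
- a row (player_id=4): matches 5 b row(s) → 5 output row(s).
- a row (player_id=9): matches 1 b row(s) → 1 output row(s).
- a row (player_id=6): matches 4 b row(s) → 4 output row(s).

Quinn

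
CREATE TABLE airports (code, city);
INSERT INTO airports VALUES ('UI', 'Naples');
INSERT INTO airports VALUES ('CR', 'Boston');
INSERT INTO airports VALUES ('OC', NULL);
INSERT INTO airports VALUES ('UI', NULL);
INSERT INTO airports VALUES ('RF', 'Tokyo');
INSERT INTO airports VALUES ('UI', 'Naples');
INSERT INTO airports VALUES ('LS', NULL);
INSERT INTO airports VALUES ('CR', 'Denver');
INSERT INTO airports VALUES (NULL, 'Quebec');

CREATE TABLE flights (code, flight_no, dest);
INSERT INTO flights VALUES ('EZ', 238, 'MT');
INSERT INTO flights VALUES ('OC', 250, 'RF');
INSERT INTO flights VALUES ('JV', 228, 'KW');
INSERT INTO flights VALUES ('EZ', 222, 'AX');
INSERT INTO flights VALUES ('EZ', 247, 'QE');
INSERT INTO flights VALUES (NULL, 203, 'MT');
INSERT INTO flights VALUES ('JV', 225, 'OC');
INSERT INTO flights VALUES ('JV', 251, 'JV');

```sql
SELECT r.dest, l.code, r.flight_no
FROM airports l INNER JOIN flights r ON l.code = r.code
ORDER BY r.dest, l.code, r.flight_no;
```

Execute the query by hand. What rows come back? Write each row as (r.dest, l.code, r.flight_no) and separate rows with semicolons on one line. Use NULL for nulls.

INNER JOIN keeps only pairs where the ON condition holds.
Matching on l.code = r.code. A NULL in a compared column never satisfies the condition.
- l[0] code=UI → no match; dropped.
- l[1] code=CR → no match; dropped.
- l[2] code=OC → 1 match(es) in r → 1 row(s).
- l[3] code=UI → no match; dropped.
- l[4] code=RF → no match; dropped.
- l[5] code=UI → no match; dropped.
- l[6] code=LS → no match; dropped.
- l[7] code=CR → no match; dropped.
- l[8] code=NULL → no match; dropped.
After projecting and ordering:
r.dest | l.code | r.flight_no
RF | OC | 250

(RF, OC, 250)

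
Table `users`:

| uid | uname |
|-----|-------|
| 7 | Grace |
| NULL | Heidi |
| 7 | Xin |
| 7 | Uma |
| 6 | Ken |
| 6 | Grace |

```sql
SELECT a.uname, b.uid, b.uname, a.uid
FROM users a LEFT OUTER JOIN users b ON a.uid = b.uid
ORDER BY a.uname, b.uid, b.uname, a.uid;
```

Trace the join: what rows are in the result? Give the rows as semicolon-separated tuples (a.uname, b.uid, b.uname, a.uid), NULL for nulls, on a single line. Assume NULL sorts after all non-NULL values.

(Grace, 6, Grace, 6); (Grace, 6, Ken, 6); (Grace, 7, Grace, 7); (Grace, 7, Uma, 7); (Grace, 7, Xin, 7); (Heidi, NULL, NULL, NULL); (Ken, 6, Grace, 6); (Ken, 6, Ken, 6); (Uma, 7, Grace, 7); (Uma, 7, Uma, 7); (Uma, 7, Xin, 7); (Xin, 7, Grace, 7); (Xin, 7, Uma, 7); (Xin, 7, Xin, 7)

LEFT JOIN keeps every row from `users a`; unmatched rows get NULL for `users b`'s columns.
Matching on a.uid = b.uid. A NULL in a compared column never satisfies the condition.
- a row (uid=7): matches 3 b row(s) → 3 output row(s).
- a row (uid=NULL): no match → kept, b columns NULL.
- a row (uid=7): matches 3 b row(s) → 3 output row(s).
- a row (uid=7): matches 3 b row(s) → 3 output row(s).
- a row (uid=6): matches 2 b row(s) → 2 output row(s).
- a row (uid=6): matches 2 b row(s) → 2 output row(s).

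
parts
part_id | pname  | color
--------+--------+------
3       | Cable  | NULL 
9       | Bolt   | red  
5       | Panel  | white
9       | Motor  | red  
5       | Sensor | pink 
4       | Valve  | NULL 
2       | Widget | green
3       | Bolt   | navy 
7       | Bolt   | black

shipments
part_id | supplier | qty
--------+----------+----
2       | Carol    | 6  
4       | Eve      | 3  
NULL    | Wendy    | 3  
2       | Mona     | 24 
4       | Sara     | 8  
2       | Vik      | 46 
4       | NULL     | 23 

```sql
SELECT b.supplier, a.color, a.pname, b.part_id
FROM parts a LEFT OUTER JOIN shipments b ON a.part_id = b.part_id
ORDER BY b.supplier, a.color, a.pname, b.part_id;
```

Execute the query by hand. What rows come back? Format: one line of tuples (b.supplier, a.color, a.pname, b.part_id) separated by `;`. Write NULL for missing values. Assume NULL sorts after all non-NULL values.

(Carol, green, Widget, 2); (Eve, NULL, Valve, 4); (Mona, green, Widget, 2); (Sara, NULL, Valve, 4); (Vik, green, Widget, 2); (NULL, black, Bolt, NULL); (NULL, navy, Bolt, NULL); (NULL, pink, Sensor, NULL); (NULL, red, Bolt, NULL); (NULL, red, Motor, NULL); (NULL, white, Panel, NULL); (NULL, NULL, Cable, NULL); (NULL, NULL, Valve, 4)

LEFT JOIN keeps every row from `parts`; unmatched rows get NULL for `shipments`'s columns.
Matching on a.part_id = b.part_id. A NULL in a compared column never satisfies the condition.
- a (part_id=3) has no partner → padded with NULL.
- a (part_id=9) has no partner → padded with NULL.
- a (part_id=5) has no partner → padded with NULL.
- a (part_id=9) has no partner → padded with NULL.
- a (part_id=5) has no partner → padded with NULL.
- a (part_id=4) pairs with 3 row(s) of b.
- a (part_id=2) pairs with 3 row(s) of b.
- a (part_id=3) has no partner → padded with NULL.
- a (part_id=7) has no partner → padded with NULL.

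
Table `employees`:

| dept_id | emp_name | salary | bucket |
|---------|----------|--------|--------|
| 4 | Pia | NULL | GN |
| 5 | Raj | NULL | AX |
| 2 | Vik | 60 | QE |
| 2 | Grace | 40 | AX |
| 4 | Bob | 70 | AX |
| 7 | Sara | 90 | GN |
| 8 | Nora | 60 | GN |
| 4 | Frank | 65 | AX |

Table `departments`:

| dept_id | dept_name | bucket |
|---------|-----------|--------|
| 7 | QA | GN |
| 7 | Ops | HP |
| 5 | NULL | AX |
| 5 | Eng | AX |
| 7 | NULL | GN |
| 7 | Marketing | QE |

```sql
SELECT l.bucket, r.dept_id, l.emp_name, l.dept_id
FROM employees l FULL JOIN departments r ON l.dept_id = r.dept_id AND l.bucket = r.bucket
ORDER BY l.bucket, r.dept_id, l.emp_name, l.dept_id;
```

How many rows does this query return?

12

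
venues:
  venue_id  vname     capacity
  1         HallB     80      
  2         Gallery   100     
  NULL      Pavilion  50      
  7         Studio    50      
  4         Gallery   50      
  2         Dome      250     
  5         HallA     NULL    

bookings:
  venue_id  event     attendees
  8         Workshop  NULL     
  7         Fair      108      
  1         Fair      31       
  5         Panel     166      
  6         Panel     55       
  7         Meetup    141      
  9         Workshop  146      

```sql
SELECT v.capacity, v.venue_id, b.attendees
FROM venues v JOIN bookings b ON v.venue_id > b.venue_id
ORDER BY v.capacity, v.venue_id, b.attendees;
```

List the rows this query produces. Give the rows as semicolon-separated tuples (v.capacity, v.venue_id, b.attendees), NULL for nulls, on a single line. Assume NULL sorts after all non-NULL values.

(50, 4, 31); (50, 7, 31); (50, 7, 55); (50, 7, 166); (100, 2, 31); (250, 2, 31); (NULL, 5, 31)

INNER JOIN keeps only pairs where the ON condition holds.
Matching on v.venue_id > b.venue_id. A NULL in a compared column never satisfies the condition.
- venue_id=1: no matching b row, dropped.
- venue_id=2: 1 matching b row(s), so 1 row(s) emitted.
- venue_id=NULL: no matching b row, dropped.
- venue_id=7: 3 matching b row(s), so 3 row(s) emitted.
- venue_id=4: 1 matching b row(s), so 1 row(s) emitted.
- venue_id=2: 1 matching b row(s), so 1 row(s) emitted.
- venue_id=5: 1 matching b row(s), so 1 row(s) emitted.
After projecting and ordering:
v.capacity | v.venue_id | b.attendees
50 | 4 | 31
50 | 7 | 31
50 | 7 | 55
50 | 7 | 166
100 | 2 | 31
250 | 2 | 31
NULL | 5 | 31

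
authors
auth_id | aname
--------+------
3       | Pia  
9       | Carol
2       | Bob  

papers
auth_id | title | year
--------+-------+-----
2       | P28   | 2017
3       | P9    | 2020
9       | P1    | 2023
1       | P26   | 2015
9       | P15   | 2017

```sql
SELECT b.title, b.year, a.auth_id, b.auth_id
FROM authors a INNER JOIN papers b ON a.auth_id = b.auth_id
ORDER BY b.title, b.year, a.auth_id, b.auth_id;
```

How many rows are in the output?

4

INNER JOIN keeps only pairs where the ON condition holds.
Matching on a.auth_id = b.auth_id.
- a (auth_id=3) pairs with 1 row(s) of b.
- a (auth_id=9) pairs with 2 row(s) of b.
- a (auth_id=2) pairs with 1 row(s) of b.
Total: 4 rows.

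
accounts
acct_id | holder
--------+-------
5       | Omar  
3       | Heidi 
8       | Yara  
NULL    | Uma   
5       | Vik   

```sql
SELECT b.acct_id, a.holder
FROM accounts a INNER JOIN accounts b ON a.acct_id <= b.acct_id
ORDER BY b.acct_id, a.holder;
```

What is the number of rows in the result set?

INNER JOIN keeps only pairs where the ON condition holds.
Matching on a.acct_id <= b.acct_id. A NULL in a compared column never satisfies the condition.
Matched pairs: 11.
Total: 11 rows.

11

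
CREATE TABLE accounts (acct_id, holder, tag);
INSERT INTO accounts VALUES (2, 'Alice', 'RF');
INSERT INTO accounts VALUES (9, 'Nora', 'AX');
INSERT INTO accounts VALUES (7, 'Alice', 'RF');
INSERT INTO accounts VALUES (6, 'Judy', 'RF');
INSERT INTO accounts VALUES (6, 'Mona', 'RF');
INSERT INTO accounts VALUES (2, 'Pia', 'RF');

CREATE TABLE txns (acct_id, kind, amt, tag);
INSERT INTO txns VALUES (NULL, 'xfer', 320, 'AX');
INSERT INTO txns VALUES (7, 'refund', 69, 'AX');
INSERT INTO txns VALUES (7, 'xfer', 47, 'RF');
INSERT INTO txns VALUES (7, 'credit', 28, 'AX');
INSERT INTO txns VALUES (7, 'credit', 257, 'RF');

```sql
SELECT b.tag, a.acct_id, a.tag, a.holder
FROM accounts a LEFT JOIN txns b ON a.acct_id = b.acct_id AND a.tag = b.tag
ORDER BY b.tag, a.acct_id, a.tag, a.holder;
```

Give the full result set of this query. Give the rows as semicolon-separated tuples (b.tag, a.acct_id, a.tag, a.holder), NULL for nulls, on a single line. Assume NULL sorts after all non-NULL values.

(RF, 7, RF, Alice); (RF, 7, RF, Alice); (NULL, 2, RF, Alice); (NULL, 2, RF, Pia); (NULL, 6, RF, Judy); (NULL, 6, RF, Mona); (NULL, 9, AX, Nora)

LEFT JOIN keeps every row from `accounts`; unmatched rows get NULL for `txns`'s columns.
Matching on a.acct_id = b.acct_id AND a.tag = b.tag. A NULL in a compared column never satisfies the condition.
- a (acct_id=2, tag=RF) has no partner → padded with NULL.
- a (acct_id=9, tag=AX) has no partner → padded with NULL.
- a (acct_id=7, tag=RF) pairs with 2 row(s) of b.
- a (acct_id=6, tag=RF) has no partner → padded with NULL.
- a (acct_id=6, tag=RF) has no partner → padded with NULL.
- a (acct_id=2, tag=RF) has no partner → padded with NULL.
After projecting and ordering:
b.tag | a.acct_id | a.tag | a.holder
RF | 7 | RF | Alice
RF | 7 | RF | Alice
NULL | 2 | RF | Alice
NULL | 2 | RF | Pia
NULL | 6 | RF | Judy
NULL | 6 | RF | Mona
NULL | 9 | AX | Nora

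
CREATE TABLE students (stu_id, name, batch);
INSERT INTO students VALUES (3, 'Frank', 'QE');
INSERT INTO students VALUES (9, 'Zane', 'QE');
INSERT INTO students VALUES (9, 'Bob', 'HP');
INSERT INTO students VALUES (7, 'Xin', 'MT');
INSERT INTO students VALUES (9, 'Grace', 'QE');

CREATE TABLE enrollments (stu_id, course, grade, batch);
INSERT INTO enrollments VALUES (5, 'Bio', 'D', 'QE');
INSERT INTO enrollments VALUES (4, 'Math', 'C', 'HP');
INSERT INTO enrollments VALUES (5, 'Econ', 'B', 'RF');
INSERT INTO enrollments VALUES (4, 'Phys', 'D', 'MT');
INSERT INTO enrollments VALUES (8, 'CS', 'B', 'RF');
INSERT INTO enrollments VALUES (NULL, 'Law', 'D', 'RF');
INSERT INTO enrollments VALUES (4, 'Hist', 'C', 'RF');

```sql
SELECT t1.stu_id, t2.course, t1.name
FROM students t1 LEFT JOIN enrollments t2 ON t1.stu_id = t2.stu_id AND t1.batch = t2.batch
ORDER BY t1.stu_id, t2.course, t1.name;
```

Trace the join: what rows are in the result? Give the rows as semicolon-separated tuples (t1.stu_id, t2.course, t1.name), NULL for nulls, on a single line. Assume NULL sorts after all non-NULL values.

LEFT JOIN keeps every row from `students`; unmatched rows get NULL for `enrollments`'s columns.
Matching on t1.stu_id = t2.stu_id AND t1.batch = t2.batch. A NULL in a compared column never satisfies the condition.
- t1[0] stu_id=3, batch=QE → no match; kept with NULLs on the t2 side.
- t1[1] stu_id=9, batch=QE → no match; kept with NULLs on the t2 side.
- t1[2] stu_id=9, batch=HP → no match; kept with NULLs on the t2 side.
- t1[3] stu_id=7, batch=MT → no match; kept with NULLs on the t2 side.
- t1[4] stu_id=9, batch=QE → no match; kept with NULLs on the t2 side.
After projecting and ordering:
t1.stu_id | t2.course | t1.name
3 | NULL | Frank
7 | NULL | Xin
9 | NULL | Bob
9 | NULL | Grace
9 | NULL | Zane

(3, NULL, Frank); (7, NULL, Xin); (9, NULL, Bob); (9, NULL, Grace); (9, NULL, Zane)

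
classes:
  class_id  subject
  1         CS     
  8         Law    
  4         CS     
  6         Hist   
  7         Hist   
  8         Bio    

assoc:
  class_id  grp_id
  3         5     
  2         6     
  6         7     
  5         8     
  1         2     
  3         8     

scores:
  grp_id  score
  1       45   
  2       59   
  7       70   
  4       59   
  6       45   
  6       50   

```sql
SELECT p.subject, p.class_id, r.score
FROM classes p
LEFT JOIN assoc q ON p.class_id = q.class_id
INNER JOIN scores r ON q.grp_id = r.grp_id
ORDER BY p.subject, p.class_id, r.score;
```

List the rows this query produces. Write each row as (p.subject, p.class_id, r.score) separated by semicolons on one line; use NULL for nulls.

(CS, 1, 59); (Hist, 6, 70)

Joins associate left-to-right: classes LEFT JOIN assoc on class_id gives 6 intermediate row(s).
Then INNER JOIN `scores r` on grp_id: keep only rows whose q.grp_id appears in r.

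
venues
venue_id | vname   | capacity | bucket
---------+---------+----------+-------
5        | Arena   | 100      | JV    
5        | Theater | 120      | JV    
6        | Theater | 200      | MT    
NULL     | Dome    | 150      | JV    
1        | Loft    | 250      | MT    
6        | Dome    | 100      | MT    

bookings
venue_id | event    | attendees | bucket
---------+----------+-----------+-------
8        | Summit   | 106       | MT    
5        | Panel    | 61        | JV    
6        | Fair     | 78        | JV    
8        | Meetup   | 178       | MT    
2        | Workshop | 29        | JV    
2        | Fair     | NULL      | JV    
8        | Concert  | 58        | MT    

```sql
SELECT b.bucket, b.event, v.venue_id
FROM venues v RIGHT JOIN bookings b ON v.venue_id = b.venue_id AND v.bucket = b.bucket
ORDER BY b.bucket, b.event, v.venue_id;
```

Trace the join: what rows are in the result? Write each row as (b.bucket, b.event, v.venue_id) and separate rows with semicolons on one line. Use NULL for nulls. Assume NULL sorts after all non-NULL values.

RIGHT JOIN keeps every row from `bookings`; unmatched rows get NULL for `venues`'s columns.
Matching on v.venue_id = b.venue_id AND v.bucket = b.bucket. A NULL in a compared column never satisfies the condition.
- venue_id=5, bucket=JV: 1 matching b row(s), so 1 row(s) emitted.
- venue_id=5, bucket=JV: 1 matching b row(s), so 1 row(s) emitted.
- venue_id=6, bucket=MT: no matching b row.
- venue_id=NULL, bucket=JV: no matching b row.
- venue_id=1, bucket=MT: no matching b row.
- venue_id=6, bucket=MT: no matching b row.
- 6 row(s) from b found no v partner → padded with NULL.
After projecting and ordering:
b.bucket | b.event | v.venue_id
JV | Fair | NULL
JV | Fair | NULL
JV | Panel | 5
JV | Panel | 5
JV | Workshop | NULL
MT | Concert | NULL
MT | Meetup | NULL
MT | Summit | NULL

(JV, Fair, NULL); (JV, Fair, NULL); (JV, Panel, 5); (JV, Panel, 5); (JV, Workshop, NULL); (MT, Concert, NULL); (MT, Meetup, NULL); (MT, Summit, NULL)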